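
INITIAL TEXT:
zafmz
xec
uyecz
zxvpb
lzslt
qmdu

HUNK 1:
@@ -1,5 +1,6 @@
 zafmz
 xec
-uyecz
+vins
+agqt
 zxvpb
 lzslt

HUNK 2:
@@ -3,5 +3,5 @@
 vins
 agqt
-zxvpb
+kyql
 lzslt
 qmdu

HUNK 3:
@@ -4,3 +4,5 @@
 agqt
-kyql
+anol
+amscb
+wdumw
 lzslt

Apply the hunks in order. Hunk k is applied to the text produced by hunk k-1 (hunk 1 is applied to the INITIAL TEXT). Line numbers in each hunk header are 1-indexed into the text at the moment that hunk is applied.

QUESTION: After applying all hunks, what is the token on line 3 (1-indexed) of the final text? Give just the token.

Hunk 1: at line 1 remove [uyecz] add [vins,agqt] -> 7 lines: zafmz xec vins agqt zxvpb lzslt qmdu
Hunk 2: at line 3 remove [zxvpb] add [kyql] -> 7 lines: zafmz xec vins agqt kyql lzslt qmdu
Hunk 3: at line 4 remove [kyql] add [anol,amscb,wdumw] -> 9 lines: zafmz xec vins agqt anol amscb wdumw lzslt qmdu
Final line 3: vins

Answer: vins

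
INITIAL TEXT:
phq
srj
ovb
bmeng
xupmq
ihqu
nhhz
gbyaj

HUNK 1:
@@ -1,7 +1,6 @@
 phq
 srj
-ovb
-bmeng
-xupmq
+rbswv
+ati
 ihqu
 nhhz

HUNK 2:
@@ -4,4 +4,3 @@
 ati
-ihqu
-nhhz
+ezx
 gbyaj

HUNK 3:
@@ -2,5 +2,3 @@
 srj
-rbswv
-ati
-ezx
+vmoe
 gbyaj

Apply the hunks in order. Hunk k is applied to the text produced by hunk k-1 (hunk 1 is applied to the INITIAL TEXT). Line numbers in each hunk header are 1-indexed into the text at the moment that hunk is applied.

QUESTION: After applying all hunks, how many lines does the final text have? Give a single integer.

Hunk 1: at line 1 remove [ovb,bmeng,xupmq] add [rbswv,ati] -> 7 lines: phq srj rbswv ati ihqu nhhz gbyaj
Hunk 2: at line 4 remove [ihqu,nhhz] add [ezx] -> 6 lines: phq srj rbswv ati ezx gbyaj
Hunk 3: at line 2 remove [rbswv,ati,ezx] add [vmoe] -> 4 lines: phq srj vmoe gbyaj
Final line count: 4

Answer: 4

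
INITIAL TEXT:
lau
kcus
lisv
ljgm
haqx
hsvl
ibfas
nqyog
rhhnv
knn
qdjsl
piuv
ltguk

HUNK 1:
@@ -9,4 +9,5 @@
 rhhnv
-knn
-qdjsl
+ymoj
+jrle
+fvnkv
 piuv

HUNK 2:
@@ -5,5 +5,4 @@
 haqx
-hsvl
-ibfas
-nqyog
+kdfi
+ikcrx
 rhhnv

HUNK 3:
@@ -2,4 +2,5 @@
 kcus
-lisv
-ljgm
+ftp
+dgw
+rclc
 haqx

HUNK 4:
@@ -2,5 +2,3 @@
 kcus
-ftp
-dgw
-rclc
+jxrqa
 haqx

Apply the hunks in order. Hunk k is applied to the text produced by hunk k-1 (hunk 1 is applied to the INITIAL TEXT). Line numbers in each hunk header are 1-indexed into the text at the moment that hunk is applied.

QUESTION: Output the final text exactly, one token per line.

Answer: lau
kcus
jxrqa
haqx
kdfi
ikcrx
rhhnv
ymoj
jrle
fvnkv
piuv
ltguk

Derivation:
Hunk 1: at line 9 remove [knn,qdjsl] add [ymoj,jrle,fvnkv] -> 14 lines: lau kcus lisv ljgm haqx hsvl ibfas nqyog rhhnv ymoj jrle fvnkv piuv ltguk
Hunk 2: at line 5 remove [hsvl,ibfas,nqyog] add [kdfi,ikcrx] -> 13 lines: lau kcus lisv ljgm haqx kdfi ikcrx rhhnv ymoj jrle fvnkv piuv ltguk
Hunk 3: at line 2 remove [lisv,ljgm] add [ftp,dgw,rclc] -> 14 lines: lau kcus ftp dgw rclc haqx kdfi ikcrx rhhnv ymoj jrle fvnkv piuv ltguk
Hunk 4: at line 2 remove [ftp,dgw,rclc] add [jxrqa] -> 12 lines: lau kcus jxrqa haqx kdfi ikcrx rhhnv ymoj jrle fvnkv piuv ltguk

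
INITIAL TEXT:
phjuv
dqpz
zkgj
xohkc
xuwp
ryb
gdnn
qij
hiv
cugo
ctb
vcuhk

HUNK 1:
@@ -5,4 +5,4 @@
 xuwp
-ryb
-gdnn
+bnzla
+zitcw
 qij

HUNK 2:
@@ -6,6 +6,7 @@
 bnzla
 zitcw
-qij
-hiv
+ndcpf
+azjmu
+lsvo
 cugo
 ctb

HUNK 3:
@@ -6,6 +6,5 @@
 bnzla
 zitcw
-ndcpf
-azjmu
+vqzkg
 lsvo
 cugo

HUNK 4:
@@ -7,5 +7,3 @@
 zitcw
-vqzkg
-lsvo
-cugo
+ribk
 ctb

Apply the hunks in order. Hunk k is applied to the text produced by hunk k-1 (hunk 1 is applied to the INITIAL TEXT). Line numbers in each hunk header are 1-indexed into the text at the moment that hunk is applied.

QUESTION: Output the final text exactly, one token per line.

Hunk 1: at line 5 remove [ryb,gdnn] add [bnzla,zitcw] -> 12 lines: phjuv dqpz zkgj xohkc xuwp bnzla zitcw qij hiv cugo ctb vcuhk
Hunk 2: at line 6 remove [qij,hiv] add [ndcpf,azjmu,lsvo] -> 13 lines: phjuv dqpz zkgj xohkc xuwp bnzla zitcw ndcpf azjmu lsvo cugo ctb vcuhk
Hunk 3: at line 6 remove [ndcpf,azjmu] add [vqzkg] -> 12 lines: phjuv dqpz zkgj xohkc xuwp bnzla zitcw vqzkg lsvo cugo ctb vcuhk
Hunk 4: at line 7 remove [vqzkg,lsvo,cugo] add [ribk] -> 10 lines: phjuv dqpz zkgj xohkc xuwp bnzla zitcw ribk ctb vcuhk

Answer: phjuv
dqpz
zkgj
xohkc
xuwp
bnzla
zitcw
ribk
ctb
vcuhk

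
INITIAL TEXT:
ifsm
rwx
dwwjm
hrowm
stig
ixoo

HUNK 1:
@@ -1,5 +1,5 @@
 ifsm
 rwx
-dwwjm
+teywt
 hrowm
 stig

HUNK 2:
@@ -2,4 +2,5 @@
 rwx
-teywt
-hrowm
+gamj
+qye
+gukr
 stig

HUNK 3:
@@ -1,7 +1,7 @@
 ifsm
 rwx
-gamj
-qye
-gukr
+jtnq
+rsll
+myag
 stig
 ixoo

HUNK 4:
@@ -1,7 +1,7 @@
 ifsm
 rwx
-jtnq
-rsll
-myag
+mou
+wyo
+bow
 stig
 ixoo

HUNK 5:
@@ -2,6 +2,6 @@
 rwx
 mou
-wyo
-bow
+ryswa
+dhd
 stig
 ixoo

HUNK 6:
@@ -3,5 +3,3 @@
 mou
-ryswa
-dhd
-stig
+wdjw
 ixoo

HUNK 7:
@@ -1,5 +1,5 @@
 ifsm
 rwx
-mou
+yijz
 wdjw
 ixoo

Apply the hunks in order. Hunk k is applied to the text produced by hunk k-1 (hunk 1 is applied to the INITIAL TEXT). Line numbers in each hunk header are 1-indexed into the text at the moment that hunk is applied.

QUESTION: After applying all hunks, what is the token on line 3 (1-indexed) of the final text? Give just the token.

Hunk 1: at line 1 remove [dwwjm] add [teywt] -> 6 lines: ifsm rwx teywt hrowm stig ixoo
Hunk 2: at line 2 remove [teywt,hrowm] add [gamj,qye,gukr] -> 7 lines: ifsm rwx gamj qye gukr stig ixoo
Hunk 3: at line 1 remove [gamj,qye,gukr] add [jtnq,rsll,myag] -> 7 lines: ifsm rwx jtnq rsll myag stig ixoo
Hunk 4: at line 1 remove [jtnq,rsll,myag] add [mou,wyo,bow] -> 7 lines: ifsm rwx mou wyo bow stig ixoo
Hunk 5: at line 2 remove [wyo,bow] add [ryswa,dhd] -> 7 lines: ifsm rwx mou ryswa dhd stig ixoo
Hunk 6: at line 3 remove [ryswa,dhd,stig] add [wdjw] -> 5 lines: ifsm rwx mou wdjw ixoo
Hunk 7: at line 1 remove [mou] add [yijz] -> 5 lines: ifsm rwx yijz wdjw ixoo
Final line 3: yijz

Answer: yijz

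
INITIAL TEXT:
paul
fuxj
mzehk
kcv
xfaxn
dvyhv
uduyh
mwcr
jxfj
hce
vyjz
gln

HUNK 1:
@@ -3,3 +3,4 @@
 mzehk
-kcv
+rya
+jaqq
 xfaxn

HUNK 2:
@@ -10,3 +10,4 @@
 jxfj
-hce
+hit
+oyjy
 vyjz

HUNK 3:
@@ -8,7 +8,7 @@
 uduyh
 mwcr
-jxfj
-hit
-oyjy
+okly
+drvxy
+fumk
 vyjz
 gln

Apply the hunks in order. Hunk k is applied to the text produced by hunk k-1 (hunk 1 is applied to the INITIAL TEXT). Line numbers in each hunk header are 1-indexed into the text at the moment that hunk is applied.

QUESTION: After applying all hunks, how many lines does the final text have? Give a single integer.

Answer: 14

Derivation:
Hunk 1: at line 3 remove [kcv] add [rya,jaqq] -> 13 lines: paul fuxj mzehk rya jaqq xfaxn dvyhv uduyh mwcr jxfj hce vyjz gln
Hunk 2: at line 10 remove [hce] add [hit,oyjy] -> 14 lines: paul fuxj mzehk rya jaqq xfaxn dvyhv uduyh mwcr jxfj hit oyjy vyjz gln
Hunk 3: at line 8 remove [jxfj,hit,oyjy] add [okly,drvxy,fumk] -> 14 lines: paul fuxj mzehk rya jaqq xfaxn dvyhv uduyh mwcr okly drvxy fumk vyjz gln
Final line count: 14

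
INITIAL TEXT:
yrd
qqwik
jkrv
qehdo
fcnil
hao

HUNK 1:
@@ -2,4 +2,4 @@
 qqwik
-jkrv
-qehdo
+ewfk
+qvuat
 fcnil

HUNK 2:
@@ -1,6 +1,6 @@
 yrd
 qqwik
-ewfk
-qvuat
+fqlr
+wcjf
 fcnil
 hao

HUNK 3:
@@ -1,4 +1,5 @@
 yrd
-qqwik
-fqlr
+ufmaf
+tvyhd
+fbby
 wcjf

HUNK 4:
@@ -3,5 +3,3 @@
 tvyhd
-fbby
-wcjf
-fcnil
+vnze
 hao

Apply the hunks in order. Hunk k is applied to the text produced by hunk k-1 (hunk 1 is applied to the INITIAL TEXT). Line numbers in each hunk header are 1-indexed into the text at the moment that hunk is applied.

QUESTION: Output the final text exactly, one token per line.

Answer: yrd
ufmaf
tvyhd
vnze
hao

Derivation:
Hunk 1: at line 2 remove [jkrv,qehdo] add [ewfk,qvuat] -> 6 lines: yrd qqwik ewfk qvuat fcnil hao
Hunk 2: at line 1 remove [ewfk,qvuat] add [fqlr,wcjf] -> 6 lines: yrd qqwik fqlr wcjf fcnil hao
Hunk 3: at line 1 remove [qqwik,fqlr] add [ufmaf,tvyhd,fbby] -> 7 lines: yrd ufmaf tvyhd fbby wcjf fcnil hao
Hunk 4: at line 3 remove [fbby,wcjf,fcnil] add [vnze] -> 5 lines: yrd ufmaf tvyhd vnze hao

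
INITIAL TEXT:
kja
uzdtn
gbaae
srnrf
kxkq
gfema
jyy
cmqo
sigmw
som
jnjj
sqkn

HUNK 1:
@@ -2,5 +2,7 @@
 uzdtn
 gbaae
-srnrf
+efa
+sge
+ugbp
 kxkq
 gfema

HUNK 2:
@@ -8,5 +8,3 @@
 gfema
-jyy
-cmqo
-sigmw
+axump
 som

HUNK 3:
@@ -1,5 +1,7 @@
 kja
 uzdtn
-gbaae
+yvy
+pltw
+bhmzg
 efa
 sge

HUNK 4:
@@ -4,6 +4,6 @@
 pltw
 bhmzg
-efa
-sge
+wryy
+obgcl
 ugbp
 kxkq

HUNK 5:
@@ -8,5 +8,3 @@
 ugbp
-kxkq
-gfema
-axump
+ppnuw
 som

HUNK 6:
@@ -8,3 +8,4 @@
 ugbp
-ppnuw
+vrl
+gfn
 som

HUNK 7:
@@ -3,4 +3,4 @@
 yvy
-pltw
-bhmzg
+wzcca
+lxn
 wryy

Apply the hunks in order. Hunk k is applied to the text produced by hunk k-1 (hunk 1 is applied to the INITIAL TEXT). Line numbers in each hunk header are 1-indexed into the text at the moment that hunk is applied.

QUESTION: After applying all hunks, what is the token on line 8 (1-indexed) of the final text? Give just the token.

Answer: ugbp

Derivation:
Hunk 1: at line 2 remove [srnrf] add [efa,sge,ugbp] -> 14 lines: kja uzdtn gbaae efa sge ugbp kxkq gfema jyy cmqo sigmw som jnjj sqkn
Hunk 2: at line 8 remove [jyy,cmqo,sigmw] add [axump] -> 12 lines: kja uzdtn gbaae efa sge ugbp kxkq gfema axump som jnjj sqkn
Hunk 3: at line 1 remove [gbaae] add [yvy,pltw,bhmzg] -> 14 lines: kja uzdtn yvy pltw bhmzg efa sge ugbp kxkq gfema axump som jnjj sqkn
Hunk 4: at line 4 remove [efa,sge] add [wryy,obgcl] -> 14 lines: kja uzdtn yvy pltw bhmzg wryy obgcl ugbp kxkq gfema axump som jnjj sqkn
Hunk 5: at line 8 remove [kxkq,gfema,axump] add [ppnuw] -> 12 lines: kja uzdtn yvy pltw bhmzg wryy obgcl ugbp ppnuw som jnjj sqkn
Hunk 6: at line 8 remove [ppnuw] add [vrl,gfn] -> 13 lines: kja uzdtn yvy pltw bhmzg wryy obgcl ugbp vrl gfn som jnjj sqkn
Hunk 7: at line 3 remove [pltw,bhmzg] add [wzcca,lxn] -> 13 lines: kja uzdtn yvy wzcca lxn wryy obgcl ugbp vrl gfn som jnjj sqkn
Final line 8: ugbp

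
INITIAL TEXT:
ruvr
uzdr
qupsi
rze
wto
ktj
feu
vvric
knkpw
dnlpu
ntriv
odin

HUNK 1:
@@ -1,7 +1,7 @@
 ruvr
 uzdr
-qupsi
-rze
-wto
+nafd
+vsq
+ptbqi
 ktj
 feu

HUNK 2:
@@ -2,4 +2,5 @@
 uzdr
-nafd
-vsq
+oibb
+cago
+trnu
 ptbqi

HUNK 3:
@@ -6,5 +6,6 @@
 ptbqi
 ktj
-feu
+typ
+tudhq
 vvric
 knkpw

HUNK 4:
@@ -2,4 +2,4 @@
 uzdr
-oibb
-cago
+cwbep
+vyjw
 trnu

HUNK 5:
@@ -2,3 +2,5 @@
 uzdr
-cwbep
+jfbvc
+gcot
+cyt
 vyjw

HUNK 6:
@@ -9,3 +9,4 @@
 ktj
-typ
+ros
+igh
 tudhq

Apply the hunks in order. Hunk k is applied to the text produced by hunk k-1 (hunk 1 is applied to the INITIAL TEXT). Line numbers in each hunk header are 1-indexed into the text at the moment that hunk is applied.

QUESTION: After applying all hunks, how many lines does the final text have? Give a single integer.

Hunk 1: at line 1 remove [qupsi,rze,wto] add [nafd,vsq,ptbqi] -> 12 lines: ruvr uzdr nafd vsq ptbqi ktj feu vvric knkpw dnlpu ntriv odin
Hunk 2: at line 2 remove [nafd,vsq] add [oibb,cago,trnu] -> 13 lines: ruvr uzdr oibb cago trnu ptbqi ktj feu vvric knkpw dnlpu ntriv odin
Hunk 3: at line 6 remove [feu] add [typ,tudhq] -> 14 lines: ruvr uzdr oibb cago trnu ptbqi ktj typ tudhq vvric knkpw dnlpu ntriv odin
Hunk 4: at line 2 remove [oibb,cago] add [cwbep,vyjw] -> 14 lines: ruvr uzdr cwbep vyjw trnu ptbqi ktj typ tudhq vvric knkpw dnlpu ntriv odin
Hunk 5: at line 2 remove [cwbep] add [jfbvc,gcot,cyt] -> 16 lines: ruvr uzdr jfbvc gcot cyt vyjw trnu ptbqi ktj typ tudhq vvric knkpw dnlpu ntriv odin
Hunk 6: at line 9 remove [typ] add [ros,igh] -> 17 lines: ruvr uzdr jfbvc gcot cyt vyjw trnu ptbqi ktj ros igh tudhq vvric knkpw dnlpu ntriv odin
Final line count: 17

Answer: 17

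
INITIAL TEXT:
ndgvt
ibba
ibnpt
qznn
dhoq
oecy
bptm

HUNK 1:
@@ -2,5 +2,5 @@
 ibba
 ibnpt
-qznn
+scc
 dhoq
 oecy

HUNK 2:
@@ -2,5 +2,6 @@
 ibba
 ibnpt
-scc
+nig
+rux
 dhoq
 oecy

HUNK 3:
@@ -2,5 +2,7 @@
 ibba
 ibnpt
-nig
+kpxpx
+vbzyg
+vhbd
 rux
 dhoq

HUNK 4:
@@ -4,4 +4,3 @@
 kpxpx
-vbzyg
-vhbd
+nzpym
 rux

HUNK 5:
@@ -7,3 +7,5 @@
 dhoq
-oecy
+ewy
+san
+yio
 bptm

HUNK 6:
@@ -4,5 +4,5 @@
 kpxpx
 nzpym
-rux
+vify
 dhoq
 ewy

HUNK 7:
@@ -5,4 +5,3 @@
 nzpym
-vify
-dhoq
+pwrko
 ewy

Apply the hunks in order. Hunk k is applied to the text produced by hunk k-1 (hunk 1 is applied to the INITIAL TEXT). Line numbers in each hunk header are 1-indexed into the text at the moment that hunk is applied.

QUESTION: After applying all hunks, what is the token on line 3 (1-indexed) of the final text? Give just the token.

Answer: ibnpt

Derivation:
Hunk 1: at line 2 remove [qznn] add [scc] -> 7 lines: ndgvt ibba ibnpt scc dhoq oecy bptm
Hunk 2: at line 2 remove [scc] add [nig,rux] -> 8 lines: ndgvt ibba ibnpt nig rux dhoq oecy bptm
Hunk 3: at line 2 remove [nig] add [kpxpx,vbzyg,vhbd] -> 10 lines: ndgvt ibba ibnpt kpxpx vbzyg vhbd rux dhoq oecy bptm
Hunk 4: at line 4 remove [vbzyg,vhbd] add [nzpym] -> 9 lines: ndgvt ibba ibnpt kpxpx nzpym rux dhoq oecy bptm
Hunk 5: at line 7 remove [oecy] add [ewy,san,yio] -> 11 lines: ndgvt ibba ibnpt kpxpx nzpym rux dhoq ewy san yio bptm
Hunk 6: at line 4 remove [rux] add [vify] -> 11 lines: ndgvt ibba ibnpt kpxpx nzpym vify dhoq ewy san yio bptm
Hunk 7: at line 5 remove [vify,dhoq] add [pwrko] -> 10 lines: ndgvt ibba ibnpt kpxpx nzpym pwrko ewy san yio bptm
Final line 3: ibnpt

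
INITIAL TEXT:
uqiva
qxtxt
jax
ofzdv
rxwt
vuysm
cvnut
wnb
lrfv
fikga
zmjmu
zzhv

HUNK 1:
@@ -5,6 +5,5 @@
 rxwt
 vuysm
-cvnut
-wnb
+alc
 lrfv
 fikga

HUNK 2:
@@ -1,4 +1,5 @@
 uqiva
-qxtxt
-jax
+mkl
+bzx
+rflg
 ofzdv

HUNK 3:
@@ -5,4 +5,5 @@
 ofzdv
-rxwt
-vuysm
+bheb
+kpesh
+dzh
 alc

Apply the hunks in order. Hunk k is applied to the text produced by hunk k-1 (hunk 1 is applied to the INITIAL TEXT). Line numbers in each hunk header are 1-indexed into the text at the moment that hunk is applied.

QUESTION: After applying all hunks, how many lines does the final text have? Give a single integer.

Hunk 1: at line 5 remove [cvnut,wnb] add [alc] -> 11 lines: uqiva qxtxt jax ofzdv rxwt vuysm alc lrfv fikga zmjmu zzhv
Hunk 2: at line 1 remove [qxtxt,jax] add [mkl,bzx,rflg] -> 12 lines: uqiva mkl bzx rflg ofzdv rxwt vuysm alc lrfv fikga zmjmu zzhv
Hunk 3: at line 5 remove [rxwt,vuysm] add [bheb,kpesh,dzh] -> 13 lines: uqiva mkl bzx rflg ofzdv bheb kpesh dzh alc lrfv fikga zmjmu zzhv
Final line count: 13

Answer: 13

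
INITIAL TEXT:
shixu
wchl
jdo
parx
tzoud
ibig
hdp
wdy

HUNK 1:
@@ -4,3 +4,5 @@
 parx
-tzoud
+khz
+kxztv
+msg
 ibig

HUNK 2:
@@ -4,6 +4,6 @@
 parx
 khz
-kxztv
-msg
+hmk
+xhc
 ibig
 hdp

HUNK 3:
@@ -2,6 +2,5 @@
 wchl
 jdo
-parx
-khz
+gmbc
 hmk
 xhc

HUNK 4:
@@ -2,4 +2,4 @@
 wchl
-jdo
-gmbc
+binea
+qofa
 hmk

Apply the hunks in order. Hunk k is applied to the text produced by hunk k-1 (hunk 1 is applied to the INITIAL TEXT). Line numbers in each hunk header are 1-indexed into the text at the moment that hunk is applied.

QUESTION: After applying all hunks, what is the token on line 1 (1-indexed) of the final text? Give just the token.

Hunk 1: at line 4 remove [tzoud] add [khz,kxztv,msg] -> 10 lines: shixu wchl jdo parx khz kxztv msg ibig hdp wdy
Hunk 2: at line 4 remove [kxztv,msg] add [hmk,xhc] -> 10 lines: shixu wchl jdo parx khz hmk xhc ibig hdp wdy
Hunk 3: at line 2 remove [parx,khz] add [gmbc] -> 9 lines: shixu wchl jdo gmbc hmk xhc ibig hdp wdy
Hunk 4: at line 2 remove [jdo,gmbc] add [binea,qofa] -> 9 lines: shixu wchl binea qofa hmk xhc ibig hdp wdy
Final line 1: shixu

Answer: shixu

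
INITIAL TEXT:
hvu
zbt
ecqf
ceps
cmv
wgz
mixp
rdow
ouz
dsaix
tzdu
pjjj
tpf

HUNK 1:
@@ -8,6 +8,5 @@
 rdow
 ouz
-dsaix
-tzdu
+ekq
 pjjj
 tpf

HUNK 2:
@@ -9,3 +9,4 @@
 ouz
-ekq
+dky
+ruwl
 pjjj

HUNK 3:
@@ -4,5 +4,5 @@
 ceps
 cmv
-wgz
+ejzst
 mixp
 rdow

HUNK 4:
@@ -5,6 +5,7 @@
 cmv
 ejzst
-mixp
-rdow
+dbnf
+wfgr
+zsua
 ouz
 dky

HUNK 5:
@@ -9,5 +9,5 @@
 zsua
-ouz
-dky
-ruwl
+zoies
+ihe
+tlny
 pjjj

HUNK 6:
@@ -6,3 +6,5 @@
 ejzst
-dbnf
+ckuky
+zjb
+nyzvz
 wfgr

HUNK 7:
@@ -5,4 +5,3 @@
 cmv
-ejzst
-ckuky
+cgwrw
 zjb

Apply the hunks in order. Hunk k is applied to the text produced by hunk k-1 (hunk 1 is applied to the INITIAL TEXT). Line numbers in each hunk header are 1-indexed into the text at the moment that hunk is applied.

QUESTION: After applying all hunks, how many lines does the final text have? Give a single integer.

Hunk 1: at line 8 remove [dsaix,tzdu] add [ekq] -> 12 lines: hvu zbt ecqf ceps cmv wgz mixp rdow ouz ekq pjjj tpf
Hunk 2: at line 9 remove [ekq] add [dky,ruwl] -> 13 lines: hvu zbt ecqf ceps cmv wgz mixp rdow ouz dky ruwl pjjj tpf
Hunk 3: at line 4 remove [wgz] add [ejzst] -> 13 lines: hvu zbt ecqf ceps cmv ejzst mixp rdow ouz dky ruwl pjjj tpf
Hunk 4: at line 5 remove [mixp,rdow] add [dbnf,wfgr,zsua] -> 14 lines: hvu zbt ecqf ceps cmv ejzst dbnf wfgr zsua ouz dky ruwl pjjj tpf
Hunk 5: at line 9 remove [ouz,dky,ruwl] add [zoies,ihe,tlny] -> 14 lines: hvu zbt ecqf ceps cmv ejzst dbnf wfgr zsua zoies ihe tlny pjjj tpf
Hunk 6: at line 6 remove [dbnf] add [ckuky,zjb,nyzvz] -> 16 lines: hvu zbt ecqf ceps cmv ejzst ckuky zjb nyzvz wfgr zsua zoies ihe tlny pjjj tpf
Hunk 7: at line 5 remove [ejzst,ckuky] add [cgwrw] -> 15 lines: hvu zbt ecqf ceps cmv cgwrw zjb nyzvz wfgr zsua zoies ihe tlny pjjj tpf
Final line count: 15

Answer: 15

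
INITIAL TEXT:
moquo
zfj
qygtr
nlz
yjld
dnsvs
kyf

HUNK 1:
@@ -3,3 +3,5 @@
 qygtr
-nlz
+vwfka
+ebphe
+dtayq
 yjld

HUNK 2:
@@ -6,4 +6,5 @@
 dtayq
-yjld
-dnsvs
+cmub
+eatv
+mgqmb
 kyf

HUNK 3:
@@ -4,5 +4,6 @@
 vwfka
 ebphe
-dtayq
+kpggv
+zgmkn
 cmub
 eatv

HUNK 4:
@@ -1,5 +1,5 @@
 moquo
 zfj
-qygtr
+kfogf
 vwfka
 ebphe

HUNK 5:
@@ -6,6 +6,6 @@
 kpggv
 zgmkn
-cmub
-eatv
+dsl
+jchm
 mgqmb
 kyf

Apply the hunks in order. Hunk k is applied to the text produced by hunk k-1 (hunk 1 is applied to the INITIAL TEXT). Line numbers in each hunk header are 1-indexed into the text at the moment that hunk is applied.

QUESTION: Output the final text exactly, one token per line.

Answer: moquo
zfj
kfogf
vwfka
ebphe
kpggv
zgmkn
dsl
jchm
mgqmb
kyf

Derivation:
Hunk 1: at line 3 remove [nlz] add [vwfka,ebphe,dtayq] -> 9 lines: moquo zfj qygtr vwfka ebphe dtayq yjld dnsvs kyf
Hunk 2: at line 6 remove [yjld,dnsvs] add [cmub,eatv,mgqmb] -> 10 lines: moquo zfj qygtr vwfka ebphe dtayq cmub eatv mgqmb kyf
Hunk 3: at line 4 remove [dtayq] add [kpggv,zgmkn] -> 11 lines: moquo zfj qygtr vwfka ebphe kpggv zgmkn cmub eatv mgqmb kyf
Hunk 4: at line 1 remove [qygtr] add [kfogf] -> 11 lines: moquo zfj kfogf vwfka ebphe kpggv zgmkn cmub eatv mgqmb kyf
Hunk 5: at line 6 remove [cmub,eatv] add [dsl,jchm] -> 11 lines: moquo zfj kfogf vwfka ebphe kpggv zgmkn dsl jchm mgqmb kyf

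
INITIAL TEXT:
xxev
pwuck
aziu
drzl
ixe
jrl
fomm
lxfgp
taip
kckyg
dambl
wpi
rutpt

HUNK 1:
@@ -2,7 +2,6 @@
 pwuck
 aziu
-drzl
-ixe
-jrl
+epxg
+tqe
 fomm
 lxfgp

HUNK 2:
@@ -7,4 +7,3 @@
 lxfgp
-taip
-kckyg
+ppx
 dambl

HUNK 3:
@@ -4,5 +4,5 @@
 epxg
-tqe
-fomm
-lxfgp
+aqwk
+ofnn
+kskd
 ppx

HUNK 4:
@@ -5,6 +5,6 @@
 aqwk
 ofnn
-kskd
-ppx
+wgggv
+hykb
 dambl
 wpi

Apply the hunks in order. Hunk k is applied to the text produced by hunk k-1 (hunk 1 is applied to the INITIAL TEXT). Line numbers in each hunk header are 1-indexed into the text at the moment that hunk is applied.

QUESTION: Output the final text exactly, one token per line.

Hunk 1: at line 2 remove [drzl,ixe,jrl] add [epxg,tqe] -> 12 lines: xxev pwuck aziu epxg tqe fomm lxfgp taip kckyg dambl wpi rutpt
Hunk 2: at line 7 remove [taip,kckyg] add [ppx] -> 11 lines: xxev pwuck aziu epxg tqe fomm lxfgp ppx dambl wpi rutpt
Hunk 3: at line 4 remove [tqe,fomm,lxfgp] add [aqwk,ofnn,kskd] -> 11 lines: xxev pwuck aziu epxg aqwk ofnn kskd ppx dambl wpi rutpt
Hunk 4: at line 5 remove [kskd,ppx] add [wgggv,hykb] -> 11 lines: xxev pwuck aziu epxg aqwk ofnn wgggv hykb dambl wpi rutpt

Answer: xxev
pwuck
aziu
epxg
aqwk
ofnn
wgggv
hykb
dambl
wpi
rutpt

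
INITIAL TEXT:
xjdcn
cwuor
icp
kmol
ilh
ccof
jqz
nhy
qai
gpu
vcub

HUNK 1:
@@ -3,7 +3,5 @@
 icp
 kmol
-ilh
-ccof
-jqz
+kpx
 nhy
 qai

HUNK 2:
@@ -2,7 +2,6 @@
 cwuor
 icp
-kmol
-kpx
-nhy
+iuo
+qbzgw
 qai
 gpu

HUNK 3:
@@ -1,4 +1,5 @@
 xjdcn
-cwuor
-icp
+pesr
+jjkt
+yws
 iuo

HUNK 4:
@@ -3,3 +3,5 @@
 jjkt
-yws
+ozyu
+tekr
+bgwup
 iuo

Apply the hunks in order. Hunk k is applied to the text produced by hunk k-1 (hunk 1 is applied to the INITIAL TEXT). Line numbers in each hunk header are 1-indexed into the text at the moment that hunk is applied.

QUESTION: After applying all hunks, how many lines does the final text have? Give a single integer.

Hunk 1: at line 3 remove [ilh,ccof,jqz] add [kpx] -> 9 lines: xjdcn cwuor icp kmol kpx nhy qai gpu vcub
Hunk 2: at line 2 remove [kmol,kpx,nhy] add [iuo,qbzgw] -> 8 lines: xjdcn cwuor icp iuo qbzgw qai gpu vcub
Hunk 3: at line 1 remove [cwuor,icp] add [pesr,jjkt,yws] -> 9 lines: xjdcn pesr jjkt yws iuo qbzgw qai gpu vcub
Hunk 4: at line 3 remove [yws] add [ozyu,tekr,bgwup] -> 11 lines: xjdcn pesr jjkt ozyu tekr bgwup iuo qbzgw qai gpu vcub
Final line count: 11

Answer: 11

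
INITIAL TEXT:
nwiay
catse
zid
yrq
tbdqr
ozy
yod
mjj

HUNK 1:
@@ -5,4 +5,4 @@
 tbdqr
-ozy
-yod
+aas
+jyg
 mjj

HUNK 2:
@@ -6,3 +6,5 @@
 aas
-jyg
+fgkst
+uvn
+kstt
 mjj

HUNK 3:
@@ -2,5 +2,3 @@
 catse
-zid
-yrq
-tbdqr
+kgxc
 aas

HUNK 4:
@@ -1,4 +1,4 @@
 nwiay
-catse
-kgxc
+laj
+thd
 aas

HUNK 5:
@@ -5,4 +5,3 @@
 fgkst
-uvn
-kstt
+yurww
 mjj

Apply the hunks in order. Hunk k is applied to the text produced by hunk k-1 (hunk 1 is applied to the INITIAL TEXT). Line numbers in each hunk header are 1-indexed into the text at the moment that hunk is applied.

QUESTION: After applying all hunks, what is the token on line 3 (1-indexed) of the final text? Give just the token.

Hunk 1: at line 5 remove [ozy,yod] add [aas,jyg] -> 8 lines: nwiay catse zid yrq tbdqr aas jyg mjj
Hunk 2: at line 6 remove [jyg] add [fgkst,uvn,kstt] -> 10 lines: nwiay catse zid yrq tbdqr aas fgkst uvn kstt mjj
Hunk 3: at line 2 remove [zid,yrq,tbdqr] add [kgxc] -> 8 lines: nwiay catse kgxc aas fgkst uvn kstt mjj
Hunk 4: at line 1 remove [catse,kgxc] add [laj,thd] -> 8 lines: nwiay laj thd aas fgkst uvn kstt mjj
Hunk 5: at line 5 remove [uvn,kstt] add [yurww] -> 7 lines: nwiay laj thd aas fgkst yurww mjj
Final line 3: thd

Answer: thd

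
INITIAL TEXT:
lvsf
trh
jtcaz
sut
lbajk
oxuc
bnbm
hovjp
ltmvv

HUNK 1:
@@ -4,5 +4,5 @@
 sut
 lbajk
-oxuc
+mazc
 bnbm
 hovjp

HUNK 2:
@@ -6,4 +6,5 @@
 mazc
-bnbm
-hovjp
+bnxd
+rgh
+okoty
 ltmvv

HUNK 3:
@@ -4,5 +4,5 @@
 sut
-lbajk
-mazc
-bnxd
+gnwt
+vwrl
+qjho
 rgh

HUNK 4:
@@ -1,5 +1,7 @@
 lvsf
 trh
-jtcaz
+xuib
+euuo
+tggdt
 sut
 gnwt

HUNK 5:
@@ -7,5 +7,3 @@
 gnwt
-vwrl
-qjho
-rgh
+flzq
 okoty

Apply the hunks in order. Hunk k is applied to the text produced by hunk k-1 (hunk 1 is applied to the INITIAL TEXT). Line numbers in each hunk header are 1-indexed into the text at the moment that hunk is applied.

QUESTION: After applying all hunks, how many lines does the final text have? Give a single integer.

Answer: 10

Derivation:
Hunk 1: at line 4 remove [oxuc] add [mazc] -> 9 lines: lvsf trh jtcaz sut lbajk mazc bnbm hovjp ltmvv
Hunk 2: at line 6 remove [bnbm,hovjp] add [bnxd,rgh,okoty] -> 10 lines: lvsf trh jtcaz sut lbajk mazc bnxd rgh okoty ltmvv
Hunk 3: at line 4 remove [lbajk,mazc,bnxd] add [gnwt,vwrl,qjho] -> 10 lines: lvsf trh jtcaz sut gnwt vwrl qjho rgh okoty ltmvv
Hunk 4: at line 1 remove [jtcaz] add [xuib,euuo,tggdt] -> 12 lines: lvsf trh xuib euuo tggdt sut gnwt vwrl qjho rgh okoty ltmvv
Hunk 5: at line 7 remove [vwrl,qjho,rgh] add [flzq] -> 10 lines: lvsf trh xuib euuo tggdt sut gnwt flzq okoty ltmvv
Final line count: 10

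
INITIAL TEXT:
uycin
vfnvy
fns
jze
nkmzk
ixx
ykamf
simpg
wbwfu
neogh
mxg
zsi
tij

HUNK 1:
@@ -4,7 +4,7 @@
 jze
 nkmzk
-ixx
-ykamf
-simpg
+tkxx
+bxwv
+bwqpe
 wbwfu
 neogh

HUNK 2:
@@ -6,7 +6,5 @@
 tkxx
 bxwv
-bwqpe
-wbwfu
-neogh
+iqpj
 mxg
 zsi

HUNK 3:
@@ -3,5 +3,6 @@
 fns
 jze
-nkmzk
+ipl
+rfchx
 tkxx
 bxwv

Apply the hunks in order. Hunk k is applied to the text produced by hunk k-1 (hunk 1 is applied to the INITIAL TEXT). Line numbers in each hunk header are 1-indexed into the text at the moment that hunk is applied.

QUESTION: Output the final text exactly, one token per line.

Hunk 1: at line 4 remove [ixx,ykamf,simpg] add [tkxx,bxwv,bwqpe] -> 13 lines: uycin vfnvy fns jze nkmzk tkxx bxwv bwqpe wbwfu neogh mxg zsi tij
Hunk 2: at line 6 remove [bwqpe,wbwfu,neogh] add [iqpj] -> 11 lines: uycin vfnvy fns jze nkmzk tkxx bxwv iqpj mxg zsi tij
Hunk 3: at line 3 remove [nkmzk] add [ipl,rfchx] -> 12 lines: uycin vfnvy fns jze ipl rfchx tkxx bxwv iqpj mxg zsi tij

Answer: uycin
vfnvy
fns
jze
ipl
rfchx
tkxx
bxwv
iqpj
mxg
zsi
tij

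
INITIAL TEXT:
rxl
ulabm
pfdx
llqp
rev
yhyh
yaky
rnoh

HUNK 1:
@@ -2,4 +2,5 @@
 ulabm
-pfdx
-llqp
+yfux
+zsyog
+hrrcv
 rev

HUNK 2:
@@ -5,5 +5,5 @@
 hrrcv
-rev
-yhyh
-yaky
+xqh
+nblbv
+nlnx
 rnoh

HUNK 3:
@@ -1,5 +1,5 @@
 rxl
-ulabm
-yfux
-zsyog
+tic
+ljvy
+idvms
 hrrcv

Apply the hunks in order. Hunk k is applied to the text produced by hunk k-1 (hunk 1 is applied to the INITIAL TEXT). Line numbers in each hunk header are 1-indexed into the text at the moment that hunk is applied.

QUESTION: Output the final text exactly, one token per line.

Answer: rxl
tic
ljvy
idvms
hrrcv
xqh
nblbv
nlnx
rnoh

Derivation:
Hunk 1: at line 2 remove [pfdx,llqp] add [yfux,zsyog,hrrcv] -> 9 lines: rxl ulabm yfux zsyog hrrcv rev yhyh yaky rnoh
Hunk 2: at line 5 remove [rev,yhyh,yaky] add [xqh,nblbv,nlnx] -> 9 lines: rxl ulabm yfux zsyog hrrcv xqh nblbv nlnx rnoh
Hunk 3: at line 1 remove [ulabm,yfux,zsyog] add [tic,ljvy,idvms] -> 9 lines: rxl tic ljvy idvms hrrcv xqh nblbv nlnx rnoh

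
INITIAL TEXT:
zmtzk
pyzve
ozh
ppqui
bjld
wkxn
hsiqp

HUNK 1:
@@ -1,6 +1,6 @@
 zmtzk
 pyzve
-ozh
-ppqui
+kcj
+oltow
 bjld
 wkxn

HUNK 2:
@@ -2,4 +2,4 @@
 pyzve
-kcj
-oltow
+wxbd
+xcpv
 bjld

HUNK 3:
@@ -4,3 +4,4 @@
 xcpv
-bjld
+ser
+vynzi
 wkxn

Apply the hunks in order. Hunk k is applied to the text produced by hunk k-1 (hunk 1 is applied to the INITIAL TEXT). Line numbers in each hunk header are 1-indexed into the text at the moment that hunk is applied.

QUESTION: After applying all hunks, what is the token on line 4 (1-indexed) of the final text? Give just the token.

Hunk 1: at line 1 remove [ozh,ppqui] add [kcj,oltow] -> 7 lines: zmtzk pyzve kcj oltow bjld wkxn hsiqp
Hunk 2: at line 2 remove [kcj,oltow] add [wxbd,xcpv] -> 7 lines: zmtzk pyzve wxbd xcpv bjld wkxn hsiqp
Hunk 3: at line 4 remove [bjld] add [ser,vynzi] -> 8 lines: zmtzk pyzve wxbd xcpv ser vynzi wkxn hsiqp
Final line 4: xcpv

Answer: xcpv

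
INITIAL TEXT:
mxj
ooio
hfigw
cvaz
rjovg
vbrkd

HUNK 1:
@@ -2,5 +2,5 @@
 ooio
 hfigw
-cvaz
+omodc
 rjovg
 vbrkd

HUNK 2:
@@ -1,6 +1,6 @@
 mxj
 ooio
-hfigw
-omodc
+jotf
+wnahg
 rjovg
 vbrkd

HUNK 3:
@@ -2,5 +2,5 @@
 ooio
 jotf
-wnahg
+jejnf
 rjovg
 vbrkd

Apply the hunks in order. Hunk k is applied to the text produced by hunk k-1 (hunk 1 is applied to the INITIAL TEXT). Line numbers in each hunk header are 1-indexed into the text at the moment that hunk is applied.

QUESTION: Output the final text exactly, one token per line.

Hunk 1: at line 2 remove [cvaz] add [omodc] -> 6 lines: mxj ooio hfigw omodc rjovg vbrkd
Hunk 2: at line 1 remove [hfigw,omodc] add [jotf,wnahg] -> 6 lines: mxj ooio jotf wnahg rjovg vbrkd
Hunk 3: at line 2 remove [wnahg] add [jejnf] -> 6 lines: mxj ooio jotf jejnf rjovg vbrkd

Answer: mxj
ooio
jotf
jejnf
rjovg
vbrkd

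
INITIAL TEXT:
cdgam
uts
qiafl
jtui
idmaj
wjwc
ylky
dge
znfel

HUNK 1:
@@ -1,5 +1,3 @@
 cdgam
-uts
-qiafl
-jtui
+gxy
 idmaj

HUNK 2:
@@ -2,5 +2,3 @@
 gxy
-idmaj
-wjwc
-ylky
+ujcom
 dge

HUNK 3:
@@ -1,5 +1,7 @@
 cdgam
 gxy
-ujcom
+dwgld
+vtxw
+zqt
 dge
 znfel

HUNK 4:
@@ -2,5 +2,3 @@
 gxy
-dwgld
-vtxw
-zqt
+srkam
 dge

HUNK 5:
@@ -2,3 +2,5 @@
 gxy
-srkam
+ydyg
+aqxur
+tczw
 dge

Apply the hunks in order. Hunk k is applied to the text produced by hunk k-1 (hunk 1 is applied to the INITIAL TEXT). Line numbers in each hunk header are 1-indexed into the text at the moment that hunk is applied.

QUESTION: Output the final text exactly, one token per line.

Hunk 1: at line 1 remove [uts,qiafl,jtui] add [gxy] -> 7 lines: cdgam gxy idmaj wjwc ylky dge znfel
Hunk 2: at line 2 remove [idmaj,wjwc,ylky] add [ujcom] -> 5 lines: cdgam gxy ujcom dge znfel
Hunk 3: at line 1 remove [ujcom] add [dwgld,vtxw,zqt] -> 7 lines: cdgam gxy dwgld vtxw zqt dge znfel
Hunk 4: at line 2 remove [dwgld,vtxw,zqt] add [srkam] -> 5 lines: cdgam gxy srkam dge znfel
Hunk 5: at line 2 remove [srkam] add [ydyg,aqxur,tczw] -> 7 lines: cdgam gxy ydyg aqxur tczw dge znfel

Answer: cdgam
gxy
ydyg
aqxur
tczw
dge
znfel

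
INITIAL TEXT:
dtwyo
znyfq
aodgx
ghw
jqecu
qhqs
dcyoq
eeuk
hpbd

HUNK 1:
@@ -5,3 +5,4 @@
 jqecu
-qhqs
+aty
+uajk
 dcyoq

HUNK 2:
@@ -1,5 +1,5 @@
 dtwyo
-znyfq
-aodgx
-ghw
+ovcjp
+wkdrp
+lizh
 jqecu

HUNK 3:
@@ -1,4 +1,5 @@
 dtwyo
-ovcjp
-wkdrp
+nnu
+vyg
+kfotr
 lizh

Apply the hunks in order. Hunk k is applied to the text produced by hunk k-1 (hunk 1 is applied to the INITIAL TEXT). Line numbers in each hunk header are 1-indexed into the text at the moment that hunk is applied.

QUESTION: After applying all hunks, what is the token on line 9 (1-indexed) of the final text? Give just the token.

Answer: dcyoq

Derivation:
Hunk 1: at line 5 remove [qhqs] add [aty,uajk] -> 10 lines: dtwyo znyfq aodgx ghw jqecu aty uajk dcyoq eeuk hpbd
Hunk 2: at line 1 remove [znyfq,aodgx,ghw] add [ovcjp,wkdrp,lizh] -> 10 lines: dtwyo ovcjp wkdrp lizh jqecu aty uajk dcyoq eeuk hpbd
Hunk 3: at line 1 remove [ovcjp,wkdrp] add [nnu,vyg,kfotr] -> 11 lines: dtwyo nnu vyg kfotr lizh jqecu aty uajk dcyoq eeuk hpbd
Final line 9: dcyoq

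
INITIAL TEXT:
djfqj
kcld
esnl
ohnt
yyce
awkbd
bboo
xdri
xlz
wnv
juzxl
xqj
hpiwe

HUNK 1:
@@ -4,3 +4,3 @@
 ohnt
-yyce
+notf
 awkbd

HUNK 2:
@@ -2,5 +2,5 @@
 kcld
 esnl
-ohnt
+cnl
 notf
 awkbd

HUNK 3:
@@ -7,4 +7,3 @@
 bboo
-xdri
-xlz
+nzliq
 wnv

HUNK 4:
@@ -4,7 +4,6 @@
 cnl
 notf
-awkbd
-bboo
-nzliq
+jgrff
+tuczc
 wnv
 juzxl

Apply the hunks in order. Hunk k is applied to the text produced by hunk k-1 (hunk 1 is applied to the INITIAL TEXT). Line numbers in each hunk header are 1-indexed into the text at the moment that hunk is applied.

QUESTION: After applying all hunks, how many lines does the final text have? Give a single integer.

Hunk 1: at line 4 remove [yyce] add [notf] -> 13 lines: djfqj kcld esnl ohnt notf awkbd bboo xdri xlz wnv juzxl xqj hpiwe
Hunk 2: at line 2 remove [ohnt] add [cnl] -> 13 lines: djfqj kcld esnl cnl notf awkbd bboo xdri xlz wnv juzxl xqj hpiwe
Hunk 3: at line 7 remove [xdri,xlz] add [nzliq] -> 12 lines: djfqj kcld esnl cnl notf awkbd bboo nzliq wnv juzxl xqj hpiwe
Hunk 4: at line 4 remove [awkbd,bboo,nzliq] add [jgrff,tuczc] -> 11 lines: djfqj kcld esnl cnl notf jgrff tuczc wnv juzxl xqj hpiwe
Final line count: 11

Answer: 11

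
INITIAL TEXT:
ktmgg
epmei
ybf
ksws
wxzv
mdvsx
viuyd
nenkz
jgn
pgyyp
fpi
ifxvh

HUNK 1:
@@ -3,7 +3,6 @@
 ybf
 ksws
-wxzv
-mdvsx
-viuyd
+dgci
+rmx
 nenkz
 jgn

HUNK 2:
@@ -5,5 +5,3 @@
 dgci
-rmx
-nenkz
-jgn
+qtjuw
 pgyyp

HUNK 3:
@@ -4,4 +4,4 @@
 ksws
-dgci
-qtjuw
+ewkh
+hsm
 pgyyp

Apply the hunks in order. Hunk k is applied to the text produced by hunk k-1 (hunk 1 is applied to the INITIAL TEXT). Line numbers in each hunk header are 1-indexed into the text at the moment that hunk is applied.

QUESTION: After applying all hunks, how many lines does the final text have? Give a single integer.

Hunk 1: at line 3 remove [wxzv,mdvsx,viuyd] add [dgci,rmx] -> 11 lines: ktmgg epmei ybf ksws dgci rmx nenkz jgn pgyyp fpi ifxvh
Hunk 2: at line 5 remove [rmx,nenkz,jgn] add [qtjuw] -> 9 lines: ktmgg epmei ybf ksws dgci qtjuw pgyyp fpi ifxvh
Hunk 3: at line 4 remove [dgci,qtjuw] add [ewkh,hsm] -> 9 lines: ktmgg epmei ybf ksws ewkh hsm pgyyp fpi ifxvh
Final line count: 9

Answer: 9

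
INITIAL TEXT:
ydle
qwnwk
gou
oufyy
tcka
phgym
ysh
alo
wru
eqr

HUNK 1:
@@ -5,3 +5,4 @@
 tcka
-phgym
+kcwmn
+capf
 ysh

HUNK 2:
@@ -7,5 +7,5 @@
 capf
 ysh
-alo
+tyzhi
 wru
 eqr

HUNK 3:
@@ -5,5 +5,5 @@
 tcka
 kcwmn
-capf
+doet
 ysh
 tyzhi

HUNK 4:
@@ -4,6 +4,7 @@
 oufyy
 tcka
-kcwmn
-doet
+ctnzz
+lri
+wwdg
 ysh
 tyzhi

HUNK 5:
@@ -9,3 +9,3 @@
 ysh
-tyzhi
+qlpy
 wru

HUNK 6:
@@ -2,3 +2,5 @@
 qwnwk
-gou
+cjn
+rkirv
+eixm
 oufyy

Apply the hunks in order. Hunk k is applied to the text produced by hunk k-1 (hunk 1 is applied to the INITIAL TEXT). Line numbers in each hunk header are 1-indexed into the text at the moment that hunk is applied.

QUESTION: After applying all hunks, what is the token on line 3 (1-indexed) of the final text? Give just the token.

Hunk 1: at line 5 remove [phgym] add [kcwmn,capf] -> 11 lines: ydle qwnwk gou oufyy tcka kcwmn capf ysh alo wru eqr
Hunk 2: at line 7 remove [alo] add [tyzhi] -> 11 lines: ydle qwnwk gou oufyy tcka kcwmn capf ysh tyzhi wru eqr
Hunk 3: at line 5 remove [capf] add [doet] -> 11 lines: ydle qwnwk gou oufyy tcka kcwmn doet ysh tyzhi wru eqr
Hunk 4: at line 4 remove [kcwmn,doet] add [ctnzz,lri,wwdg] -> 12 lines: ydle qwnwk gou oufyy tcka ctnzz lri wwdg ysh tyzhi wru eqr
Hunk 5: at line 9 remove [tyzhi] add [qlpy] -> 12 lines: ydle qwnwk gou oufyy tcka ctnzz lri wwdg ysh qlpy wru eqr
Hunk 6: at line 2 remove [gou] add [cjn,rkirv,eixm] -> 14 lines: ydle qwnwk cjn rkirv eixm oufyy tcka ctnzz lri wwdg ysh qlpy wru eqr
Final line 3: cjn

Answer: cjn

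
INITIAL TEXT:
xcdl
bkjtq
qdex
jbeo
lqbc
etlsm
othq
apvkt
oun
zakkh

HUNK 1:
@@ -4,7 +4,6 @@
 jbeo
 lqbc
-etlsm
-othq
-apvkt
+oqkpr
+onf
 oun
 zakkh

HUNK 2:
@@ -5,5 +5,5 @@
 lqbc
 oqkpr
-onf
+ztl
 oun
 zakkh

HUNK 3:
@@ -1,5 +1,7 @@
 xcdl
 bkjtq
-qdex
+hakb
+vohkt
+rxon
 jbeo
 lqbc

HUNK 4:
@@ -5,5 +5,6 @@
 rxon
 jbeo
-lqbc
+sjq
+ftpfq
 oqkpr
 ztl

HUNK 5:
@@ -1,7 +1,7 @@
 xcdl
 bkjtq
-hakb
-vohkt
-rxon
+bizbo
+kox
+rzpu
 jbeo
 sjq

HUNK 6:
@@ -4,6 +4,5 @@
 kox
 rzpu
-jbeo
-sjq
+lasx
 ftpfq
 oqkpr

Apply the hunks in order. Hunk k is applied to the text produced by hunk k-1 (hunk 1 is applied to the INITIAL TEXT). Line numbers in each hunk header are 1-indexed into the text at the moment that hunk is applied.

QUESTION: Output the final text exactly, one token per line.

Hunk 1: at line 4 remove [etlsm,othq,apvkt] add [oqkpr,onf] -> 9 lines: xcdl bkjtq qdex jbeo lqbc oqkpr onf oun zakkh
Hunk 2: at line 5 remove [onf] add [ztl] -> 9 lines: xcdl bkjtq qdex jbeo lqbc oqkpr ztl oun zakkh
Hunk 3: at line 1 remove [qdex] add [hakb,vohkt,rxon] -> 11 lines: xcdl bkjtq hakb vohkt rxon jbeo lqbc oqkpr ztl oun zakkh
Hunk 4: at line 5 remove [lqbc] add [sjq,ftpfq] -> 12 lines: xcdl bkjtq hakb vohkt rxon jbeo sjq ftpfq oqkpr ztl oun zakkh
Hunk 5: at line 1 remove [hakb,vohkt,rxon] add [bizbo,kox,rzpu] -> 12 lines: xcdl bkjtq bizbo kox rzpu jbeo sjq ftpfq oqkpr ztl oun zakkh
Hunk 6: at line 4 remove [jbeo,sjq] add [lasx] -> 11 lines: xcdl bkjtq bizbo kox rzpu lasx ftpfq oqkpr ztl oun zakkh

Answer: xcdl
bkjtq
bizbo
kox
rzpu
lasx
ftpfq
oqkpr
ztl
oun
zakkh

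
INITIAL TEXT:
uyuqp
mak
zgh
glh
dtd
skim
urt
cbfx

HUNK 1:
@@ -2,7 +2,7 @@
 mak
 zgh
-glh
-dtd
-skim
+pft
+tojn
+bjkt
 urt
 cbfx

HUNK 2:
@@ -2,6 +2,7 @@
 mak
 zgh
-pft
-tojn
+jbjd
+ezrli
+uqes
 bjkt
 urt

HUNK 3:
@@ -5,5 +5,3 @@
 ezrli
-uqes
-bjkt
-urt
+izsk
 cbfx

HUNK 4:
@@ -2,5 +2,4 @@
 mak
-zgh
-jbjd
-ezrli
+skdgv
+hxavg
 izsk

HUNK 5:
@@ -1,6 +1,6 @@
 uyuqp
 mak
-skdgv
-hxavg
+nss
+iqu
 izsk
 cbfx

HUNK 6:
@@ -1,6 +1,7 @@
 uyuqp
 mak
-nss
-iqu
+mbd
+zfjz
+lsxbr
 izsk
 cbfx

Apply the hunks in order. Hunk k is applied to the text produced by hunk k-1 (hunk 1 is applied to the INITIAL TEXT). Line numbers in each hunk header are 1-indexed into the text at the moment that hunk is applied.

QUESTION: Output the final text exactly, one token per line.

Hunk 1: at line 2 remove [glh,dtd,skim] add [pft,tojn,bjkt] -> 8 lines: uyuqp mak zgh pft tojn bjkt urt cbfx
Hunk 2: at line 2 remove [pft,tojn] add [jbjd,ezrli,uqes] -> 9 lines: uyuqp mak zgh jbjd ezrli uqes bjkt urt cbfx
Hunk 3: at line 5 remove [uqes,bjkt,urt] add [izsk] -> 7 lines: uyuqp mak zgh jbjd ezrli izsk cbfx
Hunk 4: at line 2 remove [zgh,jbjd,ezrli] add [skdgv,hxavg] -> 6 lines: uyuqp mak skdgv hxavg izsk cbfx
Hunk 5: at line 1 remove [skdgv,hxavg] add [nss,iqu] -> 6 lines: uyuqp mak nss iqu izsk cbfx
Hunk 6: at line 1 remove [nss,iqu] add [mbd,zfjz,lsxbr] -> 7 lines: uyuqp mak mbd zfjz lsxbr izsk cbfx

Answer: uyuqp
mak
mbd
zfjz
lsxbr
izsk
cbfx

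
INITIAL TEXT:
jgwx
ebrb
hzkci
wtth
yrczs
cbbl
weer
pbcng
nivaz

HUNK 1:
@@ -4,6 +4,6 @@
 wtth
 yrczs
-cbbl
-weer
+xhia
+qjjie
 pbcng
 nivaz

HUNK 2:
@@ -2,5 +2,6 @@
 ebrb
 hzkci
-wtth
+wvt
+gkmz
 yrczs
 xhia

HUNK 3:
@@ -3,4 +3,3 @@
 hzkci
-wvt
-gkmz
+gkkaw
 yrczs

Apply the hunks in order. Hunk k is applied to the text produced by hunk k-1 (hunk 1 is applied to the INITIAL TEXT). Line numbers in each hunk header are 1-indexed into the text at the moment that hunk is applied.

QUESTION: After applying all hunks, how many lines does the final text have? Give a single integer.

Answer: 9

Derivation:
Hunk 1: at line 4 remove [cbbl,weer] add [xhia,qjjie] -> 9 lines: jgwx ebrb hzkci wtth yrczs xhia qjjie pbcng nivaz
Hunk 2: at line 2 remove [wtth] add [wvt,gkmz] -> 10 lines: jgwx ebrb hzkci wvt gkmz yrczs xhia qjjie pbcng nivaz
Hunk 3: at line 3 remove [wvt,gkmz] add [gkkaw] -> 9 lines: jgwx ebrb hzkci gkkaw yrczs xhia qjjie pbcng nivaz
Final line count: 9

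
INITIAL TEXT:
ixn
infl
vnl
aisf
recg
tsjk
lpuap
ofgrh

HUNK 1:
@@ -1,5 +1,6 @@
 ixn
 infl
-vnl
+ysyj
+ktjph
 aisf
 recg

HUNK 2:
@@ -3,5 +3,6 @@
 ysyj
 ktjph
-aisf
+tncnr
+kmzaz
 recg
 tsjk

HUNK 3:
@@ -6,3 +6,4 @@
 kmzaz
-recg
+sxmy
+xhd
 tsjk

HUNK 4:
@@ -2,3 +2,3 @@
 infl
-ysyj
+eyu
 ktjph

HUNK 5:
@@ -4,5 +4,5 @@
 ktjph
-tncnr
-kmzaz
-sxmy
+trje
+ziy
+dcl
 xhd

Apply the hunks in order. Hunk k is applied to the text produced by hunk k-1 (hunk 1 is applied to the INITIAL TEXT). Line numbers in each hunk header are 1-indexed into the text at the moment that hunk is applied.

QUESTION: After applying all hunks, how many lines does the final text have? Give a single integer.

Answer: 11

Derivation:
Hunk 1: at line 1 remove [vnl] add [ysyj,ktjph] -> 9 lines: ixn infl ysyj ktjph aisf recg tsjk lpuap ofgrh
Hunk 2: at line 3 remove [aisf] add [tncnr,kmzaz] -> 10 lines: ixn infl ysyj ktjph tncnr kmzaz recg tsjk lpuap ofgrh
Hunk 3: at line 6 remove [recg] add [sxmy,xhd] -> 11 lines: ixn infl ysyj ktjph tncnr kmzaz sxmy xhd tsjk lpuap ofgrh
Hunk 4: at line 2 remove [ysyj] add [eyu] -> 11 lines: ixn infl eyu ktjph tncnr kmzaz sxmy xhd tsjk lpuap ofgrh
Hunk 5: at line 4 remove [tncnr,kmzaz,sxmy] add [trje,ziy,dcl] -> 11 lines: ixn infl eyu ktjph trje ziy dcl xhd tsjk lpuap ofgrh
Final line count: 11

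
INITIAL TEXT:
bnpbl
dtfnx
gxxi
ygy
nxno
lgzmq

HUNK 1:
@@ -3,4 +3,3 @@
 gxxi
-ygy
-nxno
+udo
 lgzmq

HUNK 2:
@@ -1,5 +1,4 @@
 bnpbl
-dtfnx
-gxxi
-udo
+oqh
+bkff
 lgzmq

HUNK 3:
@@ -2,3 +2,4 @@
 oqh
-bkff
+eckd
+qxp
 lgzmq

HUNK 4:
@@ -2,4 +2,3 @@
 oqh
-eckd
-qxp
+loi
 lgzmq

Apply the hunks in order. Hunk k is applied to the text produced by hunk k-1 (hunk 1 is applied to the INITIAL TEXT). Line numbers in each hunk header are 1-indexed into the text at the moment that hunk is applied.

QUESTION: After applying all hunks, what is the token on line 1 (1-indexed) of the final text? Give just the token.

Answer: bnpbl

Derivation:
Hunk 1: at line 3 remove [ygy,nxno] add [udo] -> 5 lines: bnpbl dtfnx gxxi udo lgzmq
Hunk 2: at line 1 remove [dtfnx,gxxi,udo] add [oqh,bkff] -> 4 lines: bnpbl oqh bkff lgzmq
Hunk 3: at line 2 remove [bkff] add [eckd,qxp] -> 5 lines: bnpbl oqh eckd qxp lgzmq
Hunk 4: at line 2 remove [eckd,qxp] add [loi] -> 4 lines: bnpbl oqh loi lgzmq
Final line 1: bnpbl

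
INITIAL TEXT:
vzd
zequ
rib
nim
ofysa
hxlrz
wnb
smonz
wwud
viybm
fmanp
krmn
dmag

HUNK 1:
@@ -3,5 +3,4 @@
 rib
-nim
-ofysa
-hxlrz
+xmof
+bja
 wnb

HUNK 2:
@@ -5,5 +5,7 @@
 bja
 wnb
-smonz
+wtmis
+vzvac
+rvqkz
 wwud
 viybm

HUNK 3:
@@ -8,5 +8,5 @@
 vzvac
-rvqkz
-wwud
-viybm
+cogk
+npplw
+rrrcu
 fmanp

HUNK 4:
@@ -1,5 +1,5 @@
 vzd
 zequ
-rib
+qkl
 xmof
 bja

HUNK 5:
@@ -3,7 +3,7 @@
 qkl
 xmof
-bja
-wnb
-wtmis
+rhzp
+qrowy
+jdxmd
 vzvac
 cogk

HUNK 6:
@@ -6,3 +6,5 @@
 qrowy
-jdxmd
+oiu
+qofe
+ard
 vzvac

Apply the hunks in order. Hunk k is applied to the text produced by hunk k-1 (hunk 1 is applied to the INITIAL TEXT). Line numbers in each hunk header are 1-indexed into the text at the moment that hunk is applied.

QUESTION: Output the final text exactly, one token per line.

Answer: vzd
zequ
qkl
xmof
rhzp
qrowy
oiu
qofe
ard
vzvac
cogk
npplw
rrrcu
fmanp
krmn
dmag

Derivation:
Hunk 1: at line 3 remove [nim,ofysa,hxlrz] add [xmof,bja] -> 12 lines: vzd zequ rib xmof bja wnb smonz wwud viybm fmanp krmn dmag
Hunk 2: at line 5 remove [smonz] add [wtmis,vzvac,rvqkz] -> 14 lines: vzd zequ rib xmof bja wnb wtmis vzvac rvqkz wwud viybm fmanp krmn dmag
Hunk 3: at line 8 remove [rvqkz,wwud,viybm] add [cogk,npplw,rrrcu] -> 14 lines: vzd zequ rib xmof bja wnb wtmis vzvac cogk npplw rrrcu fmanp krmn dmag
Hunk 4: at line 1 remove [rib] add [qkl] -> 14 lines: vzd zequ qkl xmof bja wnb wtmis vzvac cogk npplw rrrcu fmanp krmn dmag
Hunk 5: at line 3 remove [bja,wnb,wtmis] add [rhzp,qrowy,jdxmd] -> 14 lines: vzd zequ qkl xmof rhzp qrowy jdxmd vzvac cogk npplw rrrcu fmanp krmn dmag
Hunk 6: at line 6 remove [jdxmd] add [oiu,qofe,ard] -> 16 lines: vzd zequ qkl xmof rhzp qrowy oiu qofe ard vzvac cogk npplw rrrcu fmanp krmn dmag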